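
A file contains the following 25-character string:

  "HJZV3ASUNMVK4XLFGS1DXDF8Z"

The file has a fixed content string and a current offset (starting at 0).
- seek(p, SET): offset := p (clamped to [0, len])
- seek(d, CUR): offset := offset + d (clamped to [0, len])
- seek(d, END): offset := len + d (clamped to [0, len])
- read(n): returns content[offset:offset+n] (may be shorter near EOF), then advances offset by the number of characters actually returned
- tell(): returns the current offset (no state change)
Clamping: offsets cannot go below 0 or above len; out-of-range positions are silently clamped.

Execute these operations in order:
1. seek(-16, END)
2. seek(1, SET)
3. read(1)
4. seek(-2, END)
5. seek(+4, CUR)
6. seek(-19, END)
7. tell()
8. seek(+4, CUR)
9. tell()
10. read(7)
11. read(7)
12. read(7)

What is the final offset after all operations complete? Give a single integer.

Answer: 25

Derivation:
After 1 (seek(-16, END)): offset=9
After 2 (seek(1, SET)): offset=1
After 3 (read(1)): returned 'J', offset=2
After 4 (seek(-2, END)): offset=23
After 5 (seek(+4, CUR)): offset=25
After 6 (seek(-19, END)): offset=6
After 7 (tell()): offset=6
After 8 (seek(+4, CUR)): offset=10
After 9 (tell()): offset=10
After 10 (read(7)): returned 'VK4XLFG', offset=17
After 11 (read(7)): returned 'S1DXDF8', offset=24
After 12 (read(7)): returned 'Z', offset=25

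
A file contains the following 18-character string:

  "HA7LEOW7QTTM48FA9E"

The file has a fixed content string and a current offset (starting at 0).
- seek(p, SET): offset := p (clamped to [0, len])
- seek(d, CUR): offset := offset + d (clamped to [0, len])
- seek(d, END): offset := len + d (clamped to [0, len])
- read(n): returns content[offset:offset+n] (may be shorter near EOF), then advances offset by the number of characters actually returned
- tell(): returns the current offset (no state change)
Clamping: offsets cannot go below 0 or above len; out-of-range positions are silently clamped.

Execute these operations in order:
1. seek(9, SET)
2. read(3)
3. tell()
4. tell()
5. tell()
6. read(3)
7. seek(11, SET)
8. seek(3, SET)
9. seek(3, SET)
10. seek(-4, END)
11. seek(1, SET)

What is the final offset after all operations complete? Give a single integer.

After 1 (seek(9, SET)): offset=9
After 2 (read(3)): returned 'TTM', offset=12
After 3 (tell()): offset=12
After 4 (tell()): offset=12
After 5 (tell()): offset=12
After 6 (read(3)): returned '48F', offset=15
After 7 (seek(11, SET)): offset=11
After 8 (seek(3, SET)): offset=3
After 9 (seek(3, SET)): offset=3
After 10 (seek(-4, END)): offset=14
After 11 (seek(1, SET)): offset=1

Answer: 1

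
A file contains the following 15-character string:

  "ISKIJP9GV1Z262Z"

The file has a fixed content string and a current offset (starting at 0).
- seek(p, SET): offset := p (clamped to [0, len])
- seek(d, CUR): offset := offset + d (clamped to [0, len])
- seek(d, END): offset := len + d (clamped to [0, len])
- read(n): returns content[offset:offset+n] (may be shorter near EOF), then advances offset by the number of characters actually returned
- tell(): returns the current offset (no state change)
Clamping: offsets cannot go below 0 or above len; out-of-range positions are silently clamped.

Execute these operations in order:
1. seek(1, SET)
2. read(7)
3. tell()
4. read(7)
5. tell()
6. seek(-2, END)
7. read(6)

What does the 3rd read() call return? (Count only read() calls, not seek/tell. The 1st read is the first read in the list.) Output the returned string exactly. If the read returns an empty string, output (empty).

After 1 (seek(1, SET)): offset=1
After 2 (read(7)): returned 'SKIJP9G', offset=8
After 3 (tell()): offset=8
After 4 (read(7)): returned 'V1Z262Z', offset=15
After 5 (tell()): offset=15
After 6 (seek(-2, END)): offset=13
After 7 (read(6)): returned '2Z', offset=15

Answer: 2Z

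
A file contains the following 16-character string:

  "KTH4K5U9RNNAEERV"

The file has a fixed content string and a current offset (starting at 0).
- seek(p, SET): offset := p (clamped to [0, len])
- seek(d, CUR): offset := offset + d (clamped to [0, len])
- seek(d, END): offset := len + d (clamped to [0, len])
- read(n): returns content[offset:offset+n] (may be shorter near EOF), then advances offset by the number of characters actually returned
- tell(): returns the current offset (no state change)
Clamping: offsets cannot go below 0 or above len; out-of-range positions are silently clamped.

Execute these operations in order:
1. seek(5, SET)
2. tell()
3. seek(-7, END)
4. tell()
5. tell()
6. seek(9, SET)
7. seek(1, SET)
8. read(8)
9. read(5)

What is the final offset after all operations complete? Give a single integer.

After 1 (seek(5, SET)): offset=5
After 2 (tell()): offset=5
After 3 (seek(-7, END)): offset=9
After 4 (tell()): offset=9
After 5 (tell()): offset=9
After 6 (seek(9, SET)): offset=9
After 7 (seek(1, SET)): offset=1
After 8 (read(8)): returned 'TH4K5U9R', offset=9
After 9 (read(5)): returned 'NNAEE', offset=14

Answer: 14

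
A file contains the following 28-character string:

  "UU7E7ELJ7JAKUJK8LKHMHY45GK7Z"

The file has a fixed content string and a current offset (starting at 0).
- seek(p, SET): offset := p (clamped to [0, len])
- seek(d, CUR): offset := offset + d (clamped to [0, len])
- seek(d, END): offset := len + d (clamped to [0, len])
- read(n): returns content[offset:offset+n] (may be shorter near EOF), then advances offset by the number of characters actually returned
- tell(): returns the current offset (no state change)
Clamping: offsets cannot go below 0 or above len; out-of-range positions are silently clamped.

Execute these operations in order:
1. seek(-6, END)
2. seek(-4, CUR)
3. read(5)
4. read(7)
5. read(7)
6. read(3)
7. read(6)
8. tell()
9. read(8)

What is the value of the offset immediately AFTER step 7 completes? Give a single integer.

After 1 (seek(-6, END)): offset=22
After 2 (seek(-4, CUR)): offset=18
After 3 (read(5)): returned 'HMHY4', offset=23
After 4 (read(7)): returned '5GK7Z', offset=28
After 5 (read(7)): returned '', offset=28
After 6 (read(3)): returned '', offset=28
After 7 (read(6)): returned '', offset=28

Answer: 28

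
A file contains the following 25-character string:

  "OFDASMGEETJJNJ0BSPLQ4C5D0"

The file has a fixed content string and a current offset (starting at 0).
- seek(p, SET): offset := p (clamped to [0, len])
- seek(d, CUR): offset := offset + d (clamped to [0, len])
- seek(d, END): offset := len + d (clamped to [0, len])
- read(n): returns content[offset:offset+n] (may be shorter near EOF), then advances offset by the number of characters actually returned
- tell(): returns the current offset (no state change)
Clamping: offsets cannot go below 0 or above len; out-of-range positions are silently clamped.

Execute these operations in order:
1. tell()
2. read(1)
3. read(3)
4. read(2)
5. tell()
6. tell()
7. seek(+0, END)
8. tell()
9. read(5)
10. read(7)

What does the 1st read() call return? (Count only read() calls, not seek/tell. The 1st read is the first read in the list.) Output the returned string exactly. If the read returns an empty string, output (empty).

Answer: O

Derivation:
After 1 (tell()): offset=0
After 2 (read(1)): returned 'O', offset=1
After 3 (read(3)): returned 'FDA', offset=4
After 4 (read(2)): returned 'SM', offset=6
After 5 (tell()): offset=6
After 6 (tell()): offset=6
After 7 (seek(+0, END)): offset=25
After 8 (tell()): offset=25
After 9 (read(5)): returned '', offset=25
After 10 (read(7)): returned '', offset=25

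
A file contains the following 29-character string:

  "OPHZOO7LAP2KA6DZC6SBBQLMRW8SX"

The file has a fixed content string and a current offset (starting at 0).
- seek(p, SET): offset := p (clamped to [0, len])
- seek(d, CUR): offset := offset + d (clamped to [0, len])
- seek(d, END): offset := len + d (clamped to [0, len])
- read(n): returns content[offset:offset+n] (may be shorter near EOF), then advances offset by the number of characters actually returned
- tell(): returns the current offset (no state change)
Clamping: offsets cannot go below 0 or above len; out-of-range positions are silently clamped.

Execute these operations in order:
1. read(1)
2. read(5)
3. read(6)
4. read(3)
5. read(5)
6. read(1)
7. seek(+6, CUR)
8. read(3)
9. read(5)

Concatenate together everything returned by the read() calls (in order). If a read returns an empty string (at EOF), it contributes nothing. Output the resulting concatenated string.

After 1 (read(1)): returned 'O', offset=1
After 2 (read(5)): returned 'PHZOO', offset=6
After 3 (read(6)): returned '7LAP2K', offset=12
After 4 (read(3)): returned 'A6D', offset=15
After 5 (read(5)): returned 'ZC6SB', offset=20
After 6 (read(1)): returned 'B', offset=21
After 7 (seek(+6, CUR)): offset=27
After 8 (read(3)): returned 'SX', offset=29
After 9 (read(5)): returned '', offset=29

Answer: OPHZOO7LAP2KA6DZC6SBBSX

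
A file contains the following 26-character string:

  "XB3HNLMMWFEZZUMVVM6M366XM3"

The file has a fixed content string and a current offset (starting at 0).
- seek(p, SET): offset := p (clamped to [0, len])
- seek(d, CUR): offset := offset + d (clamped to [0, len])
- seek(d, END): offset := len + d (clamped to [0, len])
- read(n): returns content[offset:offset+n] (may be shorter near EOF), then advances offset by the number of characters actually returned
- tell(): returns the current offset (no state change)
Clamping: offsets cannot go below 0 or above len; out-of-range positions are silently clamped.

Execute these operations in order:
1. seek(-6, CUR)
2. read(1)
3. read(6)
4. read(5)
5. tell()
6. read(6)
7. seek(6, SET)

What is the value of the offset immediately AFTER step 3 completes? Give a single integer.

After 1 (seek(-6, CUR)): offset=0
After 2 (read(1)): returned 'X', offset=1
After 3 (read(6)): returned 'B3HNLM', offset=7

Answer: 7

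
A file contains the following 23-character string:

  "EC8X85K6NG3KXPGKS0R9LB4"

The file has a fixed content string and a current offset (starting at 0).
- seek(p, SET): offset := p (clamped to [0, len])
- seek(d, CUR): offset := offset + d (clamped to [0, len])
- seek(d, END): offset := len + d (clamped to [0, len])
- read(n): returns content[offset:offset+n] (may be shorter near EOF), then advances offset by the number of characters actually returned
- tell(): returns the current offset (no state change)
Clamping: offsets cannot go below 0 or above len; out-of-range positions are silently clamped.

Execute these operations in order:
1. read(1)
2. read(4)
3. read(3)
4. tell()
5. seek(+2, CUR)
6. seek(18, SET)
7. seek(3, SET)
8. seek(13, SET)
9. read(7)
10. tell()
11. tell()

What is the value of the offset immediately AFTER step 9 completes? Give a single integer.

After 1 (read(1)): returned 'E', offset=1
After 2 (read(4)): returned 'C8X8', offset=5
After 3 (read(3)): returned '5K6', offset=8
After 4 (tell()): offset=8
After 5 (seek(+2, CUR)): offset=10
After 6 (seek(18, SET)): offset=18
After 7 (seek(3, SET)): offset=3
After 8 (seek(13, SET)): offset=13
After 9 (read(7)): returned 'PGKS0R9', offset=20

Answer: 20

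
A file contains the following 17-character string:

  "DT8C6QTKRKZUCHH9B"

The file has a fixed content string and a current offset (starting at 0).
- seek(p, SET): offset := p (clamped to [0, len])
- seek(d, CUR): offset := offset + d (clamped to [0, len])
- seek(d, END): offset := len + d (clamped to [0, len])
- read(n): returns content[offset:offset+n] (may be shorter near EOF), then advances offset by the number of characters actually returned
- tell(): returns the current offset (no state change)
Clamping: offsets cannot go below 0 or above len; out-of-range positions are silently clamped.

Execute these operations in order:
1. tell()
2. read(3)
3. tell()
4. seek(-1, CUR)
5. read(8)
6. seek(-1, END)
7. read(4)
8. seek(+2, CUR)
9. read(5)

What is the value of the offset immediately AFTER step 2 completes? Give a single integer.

After 1 (tell()): offset=0
After 2 (read(3)): returned 'DT8', offset=3

Answer: 3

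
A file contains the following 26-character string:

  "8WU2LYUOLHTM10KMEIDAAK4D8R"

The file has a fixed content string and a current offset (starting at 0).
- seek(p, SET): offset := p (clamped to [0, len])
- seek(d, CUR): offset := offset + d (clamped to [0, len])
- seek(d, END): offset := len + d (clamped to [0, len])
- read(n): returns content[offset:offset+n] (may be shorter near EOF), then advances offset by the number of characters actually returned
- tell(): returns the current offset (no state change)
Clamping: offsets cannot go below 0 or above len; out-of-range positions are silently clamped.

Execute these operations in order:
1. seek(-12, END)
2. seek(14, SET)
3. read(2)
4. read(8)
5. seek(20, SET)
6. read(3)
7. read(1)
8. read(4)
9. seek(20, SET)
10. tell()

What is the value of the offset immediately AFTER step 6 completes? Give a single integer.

After 1 (seek(-12, END)): offset=14
After 2 (seek(14, SET)): offset=14
After 3 (read(2)): returned 'KM', offset=16
After 4 (read(8)): returned 'EIDAAK4D', offset=24
After 5 (seek(20, SET)): offset=20
After 6 (read(3)): returned 'AK4', offset=23

Answer: 23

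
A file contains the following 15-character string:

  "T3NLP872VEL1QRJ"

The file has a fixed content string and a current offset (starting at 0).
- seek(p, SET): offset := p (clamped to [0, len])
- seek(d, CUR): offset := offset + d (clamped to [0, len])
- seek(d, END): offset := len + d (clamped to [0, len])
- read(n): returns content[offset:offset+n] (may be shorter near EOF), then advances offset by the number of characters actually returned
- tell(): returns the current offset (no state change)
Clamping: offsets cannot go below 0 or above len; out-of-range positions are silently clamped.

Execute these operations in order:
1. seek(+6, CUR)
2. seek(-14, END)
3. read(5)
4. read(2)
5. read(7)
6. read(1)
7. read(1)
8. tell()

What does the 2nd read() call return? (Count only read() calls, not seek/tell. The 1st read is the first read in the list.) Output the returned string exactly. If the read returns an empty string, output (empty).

After 1 (seek(+6, CUR)): offset=6
After 2 (seek(-14, END)): offset=1
After 3 (read(5)): returned '3NLP8', offset=6
After 4 (read(2)): returned '72', offset=8
After 5 (read(7)): returned 'VEL1QRJ', offset=15
After 6 (read(1)): returned '', offset=15
After 7 (read(1)): returned '', offset=15
After 8 (tell()): offset=15

Answer: 72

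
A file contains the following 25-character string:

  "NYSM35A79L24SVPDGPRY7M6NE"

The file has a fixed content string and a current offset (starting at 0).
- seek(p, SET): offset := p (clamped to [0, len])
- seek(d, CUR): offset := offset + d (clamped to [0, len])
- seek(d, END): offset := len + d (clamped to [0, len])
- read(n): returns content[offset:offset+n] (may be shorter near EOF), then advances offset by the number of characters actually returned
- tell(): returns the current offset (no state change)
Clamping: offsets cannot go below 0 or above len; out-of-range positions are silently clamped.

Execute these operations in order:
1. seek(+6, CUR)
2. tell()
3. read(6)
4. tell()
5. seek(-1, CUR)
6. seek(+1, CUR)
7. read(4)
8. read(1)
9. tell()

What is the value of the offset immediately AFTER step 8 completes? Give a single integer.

After 1 (seek(+6, CUR)): offset=6
After 2 (tell()): offset=6
After 3 (read(6)): returned 'A79L24', offset=12
After 4 (tell()): offset=12
After 5 (seek(-1, CUR)): offset=11
After 6 (seek(+1, CUR)): offset=12
After 7 (read(4)): returned 'SVPD', offset=16
After 8 (read(1)): returned 'G', offset=17

Answer: 17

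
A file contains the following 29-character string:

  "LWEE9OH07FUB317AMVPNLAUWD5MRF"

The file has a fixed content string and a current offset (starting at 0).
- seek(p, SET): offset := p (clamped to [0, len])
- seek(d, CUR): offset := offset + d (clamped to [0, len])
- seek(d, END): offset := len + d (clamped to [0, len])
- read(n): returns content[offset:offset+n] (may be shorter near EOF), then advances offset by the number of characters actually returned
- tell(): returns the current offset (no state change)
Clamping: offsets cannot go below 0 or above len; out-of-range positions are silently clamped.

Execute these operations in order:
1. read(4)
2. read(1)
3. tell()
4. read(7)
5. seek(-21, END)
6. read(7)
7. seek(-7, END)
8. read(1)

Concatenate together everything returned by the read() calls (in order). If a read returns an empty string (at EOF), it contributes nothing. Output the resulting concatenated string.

After 1 (read(4)): returned 'LWEE', offset=4
After 2 (read(1)): returned '9', offset=5
After 3 (tell()): offset=5
After 4 (read(7)): returned 'OH07FUB', offset=12
After 5 (seek(-21, END)): offset=8
After 6 (read(7)): returned '7FUB317', offset=15
After 7 (seek(-7, END)): offset=22
After 8 (read(1)): returned 'U', offset=23

Answer: LWEE9OH07FUB7FUB317U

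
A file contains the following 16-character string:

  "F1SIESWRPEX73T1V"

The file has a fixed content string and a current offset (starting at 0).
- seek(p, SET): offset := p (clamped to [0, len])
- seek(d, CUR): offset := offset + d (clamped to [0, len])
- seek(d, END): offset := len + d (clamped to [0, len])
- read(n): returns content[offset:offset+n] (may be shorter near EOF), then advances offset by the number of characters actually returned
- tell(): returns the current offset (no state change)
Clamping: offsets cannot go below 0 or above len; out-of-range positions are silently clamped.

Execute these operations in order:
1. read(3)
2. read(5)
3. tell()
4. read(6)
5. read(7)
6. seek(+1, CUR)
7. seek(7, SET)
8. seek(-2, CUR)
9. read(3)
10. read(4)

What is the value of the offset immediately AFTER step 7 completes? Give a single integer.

Answer: 7

Derivation:
After 1 (read(3)): returned 'F1S', offset=3
After 2 (read(5)): returned 'IESWR', offset=8
After 3 (tell()): offset=8
After 4 (read(6)): returned 'PEX73T', offset=14
After 5 (read(7)): returned '1V', offset=16
After 6 (seek(+1, CUR)): offset=16
After 7 (seek(7, SET)): offset=7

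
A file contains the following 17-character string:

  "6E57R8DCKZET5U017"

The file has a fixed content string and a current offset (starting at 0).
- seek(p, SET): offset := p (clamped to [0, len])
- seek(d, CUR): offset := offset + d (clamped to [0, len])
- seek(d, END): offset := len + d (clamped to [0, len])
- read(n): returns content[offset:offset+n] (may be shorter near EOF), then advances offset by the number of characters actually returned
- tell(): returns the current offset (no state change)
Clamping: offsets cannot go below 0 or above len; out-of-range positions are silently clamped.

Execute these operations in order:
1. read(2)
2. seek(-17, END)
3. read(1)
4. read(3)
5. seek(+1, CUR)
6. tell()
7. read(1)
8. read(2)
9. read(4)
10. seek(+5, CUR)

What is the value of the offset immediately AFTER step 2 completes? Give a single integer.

After 1 (read(2)): returned '6E', offset=2
After 2 (seek(-17, END)): offset=0

Answer: 0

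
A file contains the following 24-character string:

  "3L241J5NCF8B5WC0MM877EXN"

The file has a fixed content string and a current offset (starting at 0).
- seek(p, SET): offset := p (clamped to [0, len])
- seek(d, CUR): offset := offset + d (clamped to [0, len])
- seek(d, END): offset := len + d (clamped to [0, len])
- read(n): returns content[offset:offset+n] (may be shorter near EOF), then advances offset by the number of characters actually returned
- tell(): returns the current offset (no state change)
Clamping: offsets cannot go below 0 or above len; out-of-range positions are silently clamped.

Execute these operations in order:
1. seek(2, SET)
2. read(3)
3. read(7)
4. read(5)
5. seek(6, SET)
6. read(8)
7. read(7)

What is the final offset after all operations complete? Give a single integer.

After 1 (seek(2, SET)): offset=2
After 2 (read(3)): returned '241', offset=5
After 3 (read(7)): returned 'J5NCF8B', offset=12
After 4 (read(5)): returned '5WC0M', offset=17
After 5 (seek(6, SET)): offset=6
After 6 (read(8)): returned '5NCF8B5W', offset=14
After 7 (read(7)): returned 'C0MM877', offset=21

Answer: 21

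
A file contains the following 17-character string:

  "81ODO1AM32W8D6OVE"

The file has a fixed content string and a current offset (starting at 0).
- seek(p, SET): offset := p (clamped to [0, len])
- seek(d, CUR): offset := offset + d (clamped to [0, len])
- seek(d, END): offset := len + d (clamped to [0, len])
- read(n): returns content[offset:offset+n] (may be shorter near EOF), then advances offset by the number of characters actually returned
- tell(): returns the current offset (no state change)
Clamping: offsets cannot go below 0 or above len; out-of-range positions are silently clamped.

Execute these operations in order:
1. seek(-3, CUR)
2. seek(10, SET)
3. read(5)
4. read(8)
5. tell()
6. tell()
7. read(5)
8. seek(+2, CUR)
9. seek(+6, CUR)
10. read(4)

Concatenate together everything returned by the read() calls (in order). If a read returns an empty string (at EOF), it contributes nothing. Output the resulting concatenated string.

After 1 (seek(-3, CUR)): offset=0
After 2 (seek(10, SET)): offset=10
After 3 (read(5)): returned 'W8D6O', offset=15
After 4 (read(8)): returned 'VE', offset=17
After 5 (tell()): offset=17
After 6 (tell()): offset=17
After 7 (read(5)): returned '', offset=17
After 8 (seek(+2, CUR)): offset=17
After 9 (seek(+6, CUR)): offset=17
After 10 (read(4)): returned '', offset=17

Answer: W8D6OVE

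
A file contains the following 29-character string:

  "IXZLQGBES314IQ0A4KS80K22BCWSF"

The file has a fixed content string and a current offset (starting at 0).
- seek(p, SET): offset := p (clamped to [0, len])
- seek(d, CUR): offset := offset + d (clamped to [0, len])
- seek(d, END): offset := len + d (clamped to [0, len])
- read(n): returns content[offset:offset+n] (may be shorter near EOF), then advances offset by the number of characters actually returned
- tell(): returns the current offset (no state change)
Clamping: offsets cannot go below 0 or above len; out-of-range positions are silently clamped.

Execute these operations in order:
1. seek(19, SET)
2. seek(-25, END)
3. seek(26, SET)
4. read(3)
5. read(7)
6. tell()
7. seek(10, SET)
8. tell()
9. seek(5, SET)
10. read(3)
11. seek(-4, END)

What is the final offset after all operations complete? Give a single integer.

After 1 (seek(19, SET)): offset=19
After 2 (seek(-25, END)): offset=4
After 3 (seek(26, SET)): offset=26
After 4 (read(3)): returned 'WSF', offset=29
After 5 (read(7)): returned '', offset=29
After 6 (tell()): offset=29
After 7 (seek(10, SET)): offset=10
After 8 (tell()): offset=10
After 9 (seek(5, SET)): offset=5
After 10 (read(3)): returned 'GBE', offset=8
After 11 (seek(-4, END)): offset=25

Answer: 25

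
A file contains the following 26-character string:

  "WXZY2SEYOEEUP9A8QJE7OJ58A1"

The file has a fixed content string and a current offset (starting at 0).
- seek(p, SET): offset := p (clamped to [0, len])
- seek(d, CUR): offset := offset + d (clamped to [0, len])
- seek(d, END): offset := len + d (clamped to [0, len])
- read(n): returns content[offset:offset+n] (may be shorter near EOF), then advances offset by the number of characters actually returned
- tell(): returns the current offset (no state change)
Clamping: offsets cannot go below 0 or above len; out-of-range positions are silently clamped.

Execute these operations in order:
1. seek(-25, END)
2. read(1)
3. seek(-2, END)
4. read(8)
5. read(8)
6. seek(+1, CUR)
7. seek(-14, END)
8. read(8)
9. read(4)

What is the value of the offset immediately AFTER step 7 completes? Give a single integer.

Answer: 12

Derivation:
After 1 (seek(-25, END)): offset=1
After 2 (read(1)): returned 'X', offset=2
After 3 (seek(-2, END)): offset=24
After 4 (read(8)): returned 'A1', offset=26
After 5 (read(8)): returned '', offset=26
After 6 (seek(+1, CUR)): offset=26
After 7 (seek(-14, END)): offset=12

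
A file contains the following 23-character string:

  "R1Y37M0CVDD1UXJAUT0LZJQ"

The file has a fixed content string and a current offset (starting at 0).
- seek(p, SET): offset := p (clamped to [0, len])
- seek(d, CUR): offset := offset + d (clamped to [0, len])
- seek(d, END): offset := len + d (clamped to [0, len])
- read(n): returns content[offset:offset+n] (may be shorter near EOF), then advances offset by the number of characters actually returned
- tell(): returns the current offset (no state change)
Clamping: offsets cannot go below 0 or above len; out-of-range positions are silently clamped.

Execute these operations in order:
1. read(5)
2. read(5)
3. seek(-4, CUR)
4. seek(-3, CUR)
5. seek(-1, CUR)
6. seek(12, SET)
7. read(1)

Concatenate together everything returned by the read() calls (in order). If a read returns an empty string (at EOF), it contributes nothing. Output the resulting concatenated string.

Answer: R1Y37M0CVDU

Derivation:
After 1 (read(5)): returned 'R1Y37', offset=5
After 2 (read(5)): returned 'M0CVD', offset=10
After 3 (seek(-4, CUR)): offset=6
After 4 (seek(-3, CUR)): offset=3
After 5 (seek(-1, CUR)): offset=2
After 6 (seek(12, SET)): offset=12
After 7 (read(1)): returned 'U', offset=13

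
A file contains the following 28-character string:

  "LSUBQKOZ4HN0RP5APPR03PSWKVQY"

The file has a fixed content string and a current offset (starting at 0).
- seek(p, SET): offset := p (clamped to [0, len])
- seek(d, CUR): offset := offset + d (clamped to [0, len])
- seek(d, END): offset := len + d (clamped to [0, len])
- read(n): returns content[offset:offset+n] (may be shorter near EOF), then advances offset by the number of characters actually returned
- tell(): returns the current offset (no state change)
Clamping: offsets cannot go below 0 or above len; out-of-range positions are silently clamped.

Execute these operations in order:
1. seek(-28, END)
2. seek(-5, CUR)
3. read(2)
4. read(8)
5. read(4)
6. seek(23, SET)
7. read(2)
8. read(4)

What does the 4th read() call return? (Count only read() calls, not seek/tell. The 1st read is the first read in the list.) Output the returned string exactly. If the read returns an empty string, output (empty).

After 1 (seek(-28, END)): offset=0
After 2 (seek(-5, CUR)): offset=0
After 3 (read(2)): returned 'LS', offset=2
After 4 (read(8)): returned 'UBQKOZ4H', offset=10
After 5 (read(4)): returned 'N0RP', offset=14
After 6 (seek(23, SET)): offset=23
After 7 (read(2)): returned 'WK', offset=25
After 8 (read(4)): returned 'VQY', offset=28

Answer: WK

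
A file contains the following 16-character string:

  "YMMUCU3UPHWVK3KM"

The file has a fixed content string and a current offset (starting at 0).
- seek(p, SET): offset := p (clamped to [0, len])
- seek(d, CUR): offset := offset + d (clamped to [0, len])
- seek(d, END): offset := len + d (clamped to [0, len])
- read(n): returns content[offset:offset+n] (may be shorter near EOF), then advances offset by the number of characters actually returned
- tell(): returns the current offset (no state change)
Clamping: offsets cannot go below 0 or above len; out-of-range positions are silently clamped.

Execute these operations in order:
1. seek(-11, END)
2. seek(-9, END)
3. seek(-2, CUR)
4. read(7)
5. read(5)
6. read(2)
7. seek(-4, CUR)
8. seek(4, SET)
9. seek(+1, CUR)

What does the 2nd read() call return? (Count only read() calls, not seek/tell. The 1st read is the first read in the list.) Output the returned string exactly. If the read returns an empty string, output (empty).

Answer: K3KM

Derivation:
After 1 (seek(-11, END)): offset=5
After 2 (seek(-9, END)): offset=7
After 3 (seek(-2, CUR)): offset=5
After 4 (read(7)): returned 'U3UPHWV', offset=12
After 5 (read(5)): returned 'K3KM', offset=16
After 6 (read(2)): returned '', offset=16
After 7 (seek(-4, CUR)): offset=12
After 8 (seek(4, SET)): offset=4
After 9 (seek(+1, CUR)): offset=5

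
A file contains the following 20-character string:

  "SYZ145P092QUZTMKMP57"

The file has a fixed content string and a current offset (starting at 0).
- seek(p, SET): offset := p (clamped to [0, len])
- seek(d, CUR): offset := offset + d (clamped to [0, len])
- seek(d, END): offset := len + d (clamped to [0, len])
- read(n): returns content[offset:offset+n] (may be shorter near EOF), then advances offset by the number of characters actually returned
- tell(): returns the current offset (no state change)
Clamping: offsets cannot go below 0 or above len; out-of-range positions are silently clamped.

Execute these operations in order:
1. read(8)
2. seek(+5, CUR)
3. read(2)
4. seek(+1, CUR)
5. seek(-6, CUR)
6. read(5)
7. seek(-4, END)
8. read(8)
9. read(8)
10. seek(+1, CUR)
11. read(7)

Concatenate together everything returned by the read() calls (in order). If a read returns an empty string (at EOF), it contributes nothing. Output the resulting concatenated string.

Answer: SYZ145P0TMQUZTMMP57

Derivation:
After 1 (read(8)): returned 'SYZ145P0', offset=8
After 2 (seek(+5, CUR)): offset=13
After 3 (read(2)): returned 'TM', offset=15
After 4 (seek(+1, CUR)): offset=16
After 5 (seek(-6, CUR)): offset=10
After 6 (read(5)): returned 'QUZTM', offset=15
After 7 (seek(-4, END)): offset=16
After 8 (read(8)): returned 'MP57', offset=20
After 9 (read(8)): returned '', offset=20
After 10 (seek(+1, CUR)): offset=20
After 11 (read(7)): returned '', offset=20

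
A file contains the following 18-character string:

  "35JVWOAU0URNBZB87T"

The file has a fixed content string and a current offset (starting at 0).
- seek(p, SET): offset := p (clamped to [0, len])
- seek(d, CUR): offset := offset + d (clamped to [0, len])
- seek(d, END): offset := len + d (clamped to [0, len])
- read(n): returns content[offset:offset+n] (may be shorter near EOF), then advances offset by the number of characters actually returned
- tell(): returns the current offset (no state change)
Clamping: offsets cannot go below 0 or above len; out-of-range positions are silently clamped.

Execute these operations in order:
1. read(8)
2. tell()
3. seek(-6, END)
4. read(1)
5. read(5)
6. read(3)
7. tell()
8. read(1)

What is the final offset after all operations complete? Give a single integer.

Answer: 18

Derivation:
After 1 (read(8)): returned '35JVWOAU', offset=8
After 2 (tell()): offset=8
After 3 (seek(-6, END)): offset=12
After 4 (read(1)): returned 'B', offset=13
After 5 (read(5)): returned 'ZB87T', offset=18
After 6 (read(3)): returned '', offset=18
After 7 (tell()): offset=18
After 8 (read(1)): returned '', offset=18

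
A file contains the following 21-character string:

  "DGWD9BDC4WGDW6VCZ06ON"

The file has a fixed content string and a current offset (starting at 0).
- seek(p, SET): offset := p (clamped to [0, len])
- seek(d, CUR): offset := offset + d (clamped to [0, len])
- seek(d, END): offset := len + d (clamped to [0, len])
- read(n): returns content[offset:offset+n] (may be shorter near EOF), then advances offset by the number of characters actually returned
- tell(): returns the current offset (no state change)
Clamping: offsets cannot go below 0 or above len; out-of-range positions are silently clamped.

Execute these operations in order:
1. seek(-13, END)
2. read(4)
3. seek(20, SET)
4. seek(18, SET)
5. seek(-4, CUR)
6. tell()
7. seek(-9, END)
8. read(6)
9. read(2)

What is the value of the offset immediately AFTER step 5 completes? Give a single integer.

Answer: 14

Derivation:
After 1 (seek(-13, END)): offset=8
After 2 (read(4)): returned '4WGD', offset=12
After 3 (seek(20, SET)): offset=20
After 4 (seek(18, SET)): offset=18
After 5 (seek(-4, CUR)): offset=14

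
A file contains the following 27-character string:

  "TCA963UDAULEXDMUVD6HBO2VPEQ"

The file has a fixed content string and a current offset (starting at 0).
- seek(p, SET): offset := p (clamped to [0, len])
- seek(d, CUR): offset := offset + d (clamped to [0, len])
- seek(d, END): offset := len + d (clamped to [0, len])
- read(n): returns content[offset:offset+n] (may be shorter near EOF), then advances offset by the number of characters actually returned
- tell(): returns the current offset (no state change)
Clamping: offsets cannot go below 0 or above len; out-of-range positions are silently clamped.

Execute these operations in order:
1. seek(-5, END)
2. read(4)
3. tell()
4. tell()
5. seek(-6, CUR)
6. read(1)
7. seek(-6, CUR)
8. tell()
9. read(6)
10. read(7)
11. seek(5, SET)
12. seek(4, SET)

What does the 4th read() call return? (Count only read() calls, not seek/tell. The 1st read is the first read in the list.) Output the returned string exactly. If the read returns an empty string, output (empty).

Answer: O2VPEQ

Derivation:
After 1 (seek(-5, END)): offset=22
After 2 (read(4)): returned '2VPE', offset=26
After 3 (tell()): offset=26
After 4 (tell()): offset=26
After 5 (seek(-6, CUR)): offset=20
After 6 (read(1)): returned 'B', offset=21
After 7 (seek(-6, CUR)): offset=15
After 8 (tell()): offset=15
After 9 (read(6)): returned 'UVD6HB', offset=21
After 10 (read(7)): returned 'O2VPEQ', offset=27
After 11 (seek(5, SET)): offset=5
After 12 (seek(4, SET)): offset=4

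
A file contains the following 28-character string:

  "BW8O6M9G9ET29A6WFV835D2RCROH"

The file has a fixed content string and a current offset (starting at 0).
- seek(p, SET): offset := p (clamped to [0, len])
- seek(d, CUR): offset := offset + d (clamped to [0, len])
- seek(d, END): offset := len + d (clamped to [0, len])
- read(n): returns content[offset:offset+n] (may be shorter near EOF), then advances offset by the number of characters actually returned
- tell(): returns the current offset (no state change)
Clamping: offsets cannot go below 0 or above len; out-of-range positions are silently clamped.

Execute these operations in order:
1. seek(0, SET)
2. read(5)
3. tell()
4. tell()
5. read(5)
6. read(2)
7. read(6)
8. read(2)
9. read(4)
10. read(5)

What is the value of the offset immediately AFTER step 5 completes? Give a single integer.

Answer: 10

Derivation:
After 1 (seek(0, SET)): offset=0
After 2 (read(5)): returned 'BW8O6', offset=5
After 3 (tell()): offset=5
After 4 (tell()): offset=5
After 5 (read(5)): returned 'M9G9E', offset=10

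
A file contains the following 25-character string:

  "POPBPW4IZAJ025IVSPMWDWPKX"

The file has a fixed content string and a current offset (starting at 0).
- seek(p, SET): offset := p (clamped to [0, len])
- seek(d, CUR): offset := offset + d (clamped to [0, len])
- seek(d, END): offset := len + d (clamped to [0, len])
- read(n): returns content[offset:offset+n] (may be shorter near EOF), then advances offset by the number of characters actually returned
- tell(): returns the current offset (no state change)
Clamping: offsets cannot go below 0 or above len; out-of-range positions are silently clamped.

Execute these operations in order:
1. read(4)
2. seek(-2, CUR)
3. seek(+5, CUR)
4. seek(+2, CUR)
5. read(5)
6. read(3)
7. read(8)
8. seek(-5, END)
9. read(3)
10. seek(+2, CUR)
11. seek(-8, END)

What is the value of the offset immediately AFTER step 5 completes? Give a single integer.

Answer: 14

Derivation:
After 1 (read(4)): returned 'POPB', offset=4
After 2 (seek(-2, CUR)): offset=2
After 3 (seek(+5, CUR)): offset=7
After 4 (seek(+2, CUR)): offset=9
After 5 (read(5)): returned 'AJ025', offset=14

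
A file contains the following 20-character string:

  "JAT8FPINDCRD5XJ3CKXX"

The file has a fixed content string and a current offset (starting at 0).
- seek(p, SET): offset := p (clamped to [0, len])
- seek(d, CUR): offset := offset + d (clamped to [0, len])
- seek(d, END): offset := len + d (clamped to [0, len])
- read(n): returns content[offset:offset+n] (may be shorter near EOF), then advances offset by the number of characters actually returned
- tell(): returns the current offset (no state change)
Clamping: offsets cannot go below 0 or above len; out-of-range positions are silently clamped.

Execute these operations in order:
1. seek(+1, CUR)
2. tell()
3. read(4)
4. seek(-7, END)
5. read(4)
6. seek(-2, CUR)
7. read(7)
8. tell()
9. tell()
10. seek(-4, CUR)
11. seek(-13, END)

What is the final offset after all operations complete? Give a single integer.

After 1 (seek(+1, CUR)): offset=1
After 2 (tell()): offset=1
After 3 (read(4)): returned 'AT8F', offset=5
After 4 (seek(-7, END)): offset=13
After 5 (read(4)): returned 'XJ3C', offset=17
After 6 (seek(-2, CUR)): offset=15
After 7 (read(7)): returned '3CKXX', offset=20
After 8 (tell()): offset=20
After 9 (tell()): offset=20
After 10 (seek(-4, CUR)): offset=16
After 11 (seek(-13, END)): offset=7

Answer: 7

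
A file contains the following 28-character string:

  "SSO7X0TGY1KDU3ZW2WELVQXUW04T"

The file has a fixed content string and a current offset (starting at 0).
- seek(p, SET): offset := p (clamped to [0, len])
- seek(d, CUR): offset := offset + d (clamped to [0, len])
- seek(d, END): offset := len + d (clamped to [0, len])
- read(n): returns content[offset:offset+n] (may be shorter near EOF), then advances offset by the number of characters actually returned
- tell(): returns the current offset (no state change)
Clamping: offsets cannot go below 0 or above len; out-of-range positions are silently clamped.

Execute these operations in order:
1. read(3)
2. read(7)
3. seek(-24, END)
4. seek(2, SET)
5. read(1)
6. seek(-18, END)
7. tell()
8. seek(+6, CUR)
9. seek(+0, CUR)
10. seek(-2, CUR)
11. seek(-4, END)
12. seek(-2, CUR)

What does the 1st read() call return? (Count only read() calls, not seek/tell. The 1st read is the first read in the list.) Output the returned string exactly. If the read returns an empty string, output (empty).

After 1 (read(3)): returned 'SSO', offset=3
After 2 (read(7)): returned '7X0TGY1', offset=10
After 3 (seek(-24, END)): offset=4
After 4 (seek(2, SET)): offset=2
After 5 (read(1)): returned 'O', offset=3
After 6 (seek(-18, END)): offset=10
After 7 (tell()): offset=10
After 8 (seek(+6, CUR)): offset=16
After 9 (seek(+0, CUR)): offset=16
After 10 (seek(-2, CUR)): offset=14
After 11 (seek(-4, END)): offset=24
After 12 (seek(-2, CUR)): offset=22

Answer: SSO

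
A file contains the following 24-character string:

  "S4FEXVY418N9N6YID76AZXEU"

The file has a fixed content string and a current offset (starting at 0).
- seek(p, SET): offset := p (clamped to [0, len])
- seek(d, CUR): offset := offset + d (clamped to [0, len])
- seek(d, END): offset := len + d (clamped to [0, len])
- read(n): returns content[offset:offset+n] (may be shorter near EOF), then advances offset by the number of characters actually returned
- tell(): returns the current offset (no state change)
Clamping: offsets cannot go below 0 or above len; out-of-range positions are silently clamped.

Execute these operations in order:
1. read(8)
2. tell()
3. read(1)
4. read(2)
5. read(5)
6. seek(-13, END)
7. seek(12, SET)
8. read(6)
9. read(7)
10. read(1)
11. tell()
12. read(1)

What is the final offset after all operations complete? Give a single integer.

Answer: 24

Derivation:
After 1 (read(8)): returned 'S4FEXVY4', offset=8
After 2 (tell()): offset=8
After 3 (read(1)): returned '1', offset=9
After 4 (read(2)): returned '8N', offset=11
After 5 (read(5)): returned '9N6YI', offset=16
After 6 (seek(-13, END)): offset=11
After 7 (seek(12, SET)): offset=12
After 8 (read(6)): returned 'N6YID7', offset=18
After 9 (read(7)): returned '6AZXEU', offset=24
After 10 (read(1)): returned '', offset=24
After 11 (tell()): offset=24
After 12 (read(1)): returned '', offset=24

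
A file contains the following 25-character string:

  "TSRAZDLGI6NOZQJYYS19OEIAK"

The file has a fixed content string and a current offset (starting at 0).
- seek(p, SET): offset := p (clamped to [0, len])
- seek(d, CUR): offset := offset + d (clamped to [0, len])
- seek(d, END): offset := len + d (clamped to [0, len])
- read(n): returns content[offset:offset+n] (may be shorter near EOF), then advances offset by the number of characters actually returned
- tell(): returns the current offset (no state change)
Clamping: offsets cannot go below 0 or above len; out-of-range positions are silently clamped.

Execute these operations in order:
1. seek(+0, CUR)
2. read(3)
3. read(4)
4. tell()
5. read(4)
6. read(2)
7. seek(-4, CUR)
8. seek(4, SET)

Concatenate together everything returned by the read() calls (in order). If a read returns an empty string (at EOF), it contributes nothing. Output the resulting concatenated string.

Answer: TSRAZDLGI6NOZ

Derivation:
After 1 (seek(+0, CUR)): offset=0
After 2 (read(3)): returned 'TSR', offset=3
After 3 (read(4)): returned 'AZDL', offset=7
After 4 (tell()): offset=7
After 5 (read(4)): returned 'GI6N', offset=11
After 6 (read(2)): returned 'OZ', offset=13
After 7 (seek(-4, CUR)): offset=9
After 8 (seek(4, SET)): offset=4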